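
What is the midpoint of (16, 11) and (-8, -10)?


Midpoint = ((16+-8)/2, (11+-10)/2) = (4, 0.5)

(4, 0.5)


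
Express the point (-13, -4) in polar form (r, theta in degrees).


r = sqrt((-13)^2 + (-4)^2) = 13.6015
theta = atan2(-4, -13) = 197.1027 degrees

r = 13.6015, theta = 197.1027 degrees


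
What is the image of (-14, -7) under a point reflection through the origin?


Reflection through origin: (x, y) -> (-x, -y)
(-14, -7) -> (14, 7)

(14, 7)


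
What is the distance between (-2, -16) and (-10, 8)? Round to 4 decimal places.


d = sqrt((-10--2)^2 + (8--16)^2) = 25.2982

25.2982


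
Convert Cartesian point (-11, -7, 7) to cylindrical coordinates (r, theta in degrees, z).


r = sqrt((-11)^2 + (-7)^2) = 13.0384
theta = atan2(-7, -11) = 212.4712 deg
z = 7

r = 13.0384, theta = 212.4712 deg, z = 7


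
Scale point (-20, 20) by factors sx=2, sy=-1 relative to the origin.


Scaling: (x*sx, y*sy) = (-20*2, 20*-1) = (-40, -20)

(-40, -20)


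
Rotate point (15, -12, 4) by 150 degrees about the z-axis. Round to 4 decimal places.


x' = 15*cos(150) - -12*sin(150) = -6.9904
y' = 15*sin(150) + -12*cos(150) = 17.8923
z' = 4

(-6.9904, 17.8923, 4)


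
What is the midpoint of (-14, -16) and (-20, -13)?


Midpoint = ((-14+-20)/2, (-16+-13)/2) = (-17, -14.5)

(-17, -14.5)


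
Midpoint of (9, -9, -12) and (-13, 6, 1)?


Midpoint = ((9+-13)/2, (-9+6)/2, (-12+1)/2) = (-2, -1.5, -5.5)

(-2, -1.5, -5.5)


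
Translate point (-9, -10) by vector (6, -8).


Translation: (x+dx, y+dy) = (-9+6, -10+-8) = (-3, -18)

(-3, -18)


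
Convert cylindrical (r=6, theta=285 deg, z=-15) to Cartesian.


x = 6 * cos(285) = 1.5529
y = 6 * sin(285) = -5.7956
z = -15

(1.5529, -5.7956, -15)


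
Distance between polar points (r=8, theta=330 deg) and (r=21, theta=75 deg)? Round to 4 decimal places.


d = sqrt(r1^2 + r2^2 - 2*r1*r2*cos(t2-t1))
d = sqrt(8^2 + 21^2 - 2*8*21*cos(75-330)) = 24.3303

24.3303


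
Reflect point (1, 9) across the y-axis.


Reflection across y-axis: (x, y) -> (-x, y)
(1, 9) -> (-1, 9)

(-1, 9)


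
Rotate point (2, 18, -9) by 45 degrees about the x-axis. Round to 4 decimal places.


x' = 2
y' = 18*cos(45) - -9*sin(45) = 19.0919
z' = 18*sin(45) + -9*cos(45) = 6.364

(2, 19.0919, 6.364)


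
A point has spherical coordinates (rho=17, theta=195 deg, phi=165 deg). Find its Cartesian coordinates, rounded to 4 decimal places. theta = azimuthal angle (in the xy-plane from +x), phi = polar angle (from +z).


x = 17 * sin(165) * cos(195) = -4.25
y = 17 * sin(165) * sin(195) = -1.1388
z = 17 * cos(165) = -16.4207

(-4.25, -1.1388, -16.4207)


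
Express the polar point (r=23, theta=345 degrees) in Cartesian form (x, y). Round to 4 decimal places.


x = 23 * cos(345) = 22.2163
y = 23 * sin(345) = -5.9528

(22.2163, -5.9528)


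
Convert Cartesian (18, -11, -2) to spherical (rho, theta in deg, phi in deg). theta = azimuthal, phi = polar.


rho = sqrt(18^2 + (-11)^2 + (-2)^2) = 21.1896
theta = atan2(-11, 18) = 328.5704 deg
phi = acos(-2/21.1896) = 95.416 deg

rho = 21.1896, theta = 328.5704 deg, phi = 95.416 deg


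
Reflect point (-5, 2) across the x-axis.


Reflection across x-axis: (x, y) -> (x, -y)
(-5, 2) -> (-5, -2)

(-5, -2)


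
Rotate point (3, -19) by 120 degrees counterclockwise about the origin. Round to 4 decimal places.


x' = 3*cos(120) - -19*sin(120) = 14.9545
y' = 3*sin(120) + -19*cos(120) = 12.0981

(14.9545, 12.0981)


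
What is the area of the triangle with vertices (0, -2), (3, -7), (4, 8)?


Area = |x1(y2-y3) + x2(y3-y1) + x3(y1-y2)| / 2
= |0*(-7-8) + 3*(8--2) + 4*(-2--7)| / 2
= 25

25


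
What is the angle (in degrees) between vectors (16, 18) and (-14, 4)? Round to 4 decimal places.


dot = 16*-14 + 18*4 = -152
|u| = 24.0832, |v| = 14.5602
cos(angle) = -0.4335
angle = 115.6881 degrees

115.6881 degrees


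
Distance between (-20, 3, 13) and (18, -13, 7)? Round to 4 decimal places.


d = sqrt((18--20)^2 + (-13-3)^2 + (7-13)^2) = 41.6653

41.6653


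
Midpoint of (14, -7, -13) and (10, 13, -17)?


Midpoint = ((14+10)/2, (-7+13)/2, (-13+-17)/2) = (12, 3, -15)

(12, 3, -15)


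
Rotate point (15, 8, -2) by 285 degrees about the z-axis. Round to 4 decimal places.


x' = 15*cos(285) - 8*sin(285) = 11.6097
y' = 15*sin(285) + 8*cos(285) = -12.4183
z' = -2

(11.6097, -12.4183, -2)


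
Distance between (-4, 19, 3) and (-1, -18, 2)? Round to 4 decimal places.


d = sqrt((-1--4)^2 + (-18-19)^2 + (2-3)^2) = 37.1349

37.1349


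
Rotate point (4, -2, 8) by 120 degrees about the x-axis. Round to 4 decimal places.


x' = 4
y' = -2*cos(120) - 8*sin(120) = -5.9282
z' = -2*sin(120) + 8*cos(120) = -5.7321

(4, -5.9282, -5.7321)


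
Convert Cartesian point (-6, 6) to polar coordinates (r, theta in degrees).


r = sqrt((-6)^2 + 6^2) = 8.4853
theta = atan2(6, -6) = 135 degrees

r = 8.4853, theta = 135 degrees


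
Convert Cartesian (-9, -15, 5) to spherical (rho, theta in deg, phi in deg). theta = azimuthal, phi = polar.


rho = sqrt((-9)^2 + (-15)^2 + 5^2) = 18.1934
theta = atan2(-15, -9) = 239.0362 deg
phi = acos(5/18.1934) = 74.0484 deg

rho = 18.1934, theta = 239.0362 deg, phi = 74.0484 deg


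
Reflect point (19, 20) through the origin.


Reflection through origin: (x, y) -> (-x, -y)
(19, 20) -> (-19, -20)

(-19, -20)


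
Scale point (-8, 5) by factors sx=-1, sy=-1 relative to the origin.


Scaling: (x*sx, y*sy) = (-8*-1, 5*-1) = (8, -5)

(8, -5)


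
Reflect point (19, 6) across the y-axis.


Reflection across y-axis: (x, y) -> (-x, y)
(19, 6) -> (-19, 6)

(-19, 6)


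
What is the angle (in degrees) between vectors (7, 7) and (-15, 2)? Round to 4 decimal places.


dot = 7*-15 + 7*2 = -91
|u| = 9.8995, |v| = 15.1327
cos(angle) = -0.6075
angle = 127.4054 degrees

127.4054 degrees


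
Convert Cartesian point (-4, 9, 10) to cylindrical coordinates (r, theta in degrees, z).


r = sqrt((-4)^2 + 9^2) = 9.8489
theta = atan2(9, -4) = 113.9625 deg
z = 10

r = 9.8489, theta = 113.9625 deg, z = 10


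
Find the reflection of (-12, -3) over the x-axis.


Reflection across x-axis: (x, y) -> (x, -y)
(-12, -3) -> (-12, 3)

(-12, 3)


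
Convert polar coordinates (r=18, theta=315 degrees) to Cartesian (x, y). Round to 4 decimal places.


x = 18 * cos(315) = 12.7279
y = 18 * sin(315) = -12.7279

(12.7279, -12.7279)


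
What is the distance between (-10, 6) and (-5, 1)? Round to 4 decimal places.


d = sqrt((-5--10)^2 + (1-6)^2) = 7.0711

7.0711


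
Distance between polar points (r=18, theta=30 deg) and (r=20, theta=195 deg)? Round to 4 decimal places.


d = sqrt(r1^2 + r2^2 - 2*r1*r2*cos(t2-t1))
d = sqrt(18^2 + 20^2 - 2*18*20*cos(195-30)) = 37.6758

37.6758


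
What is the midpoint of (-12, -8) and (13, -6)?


Midpoint = ((-12+13)/2, (-8+-6)/2) = (0.5, -7)

(0.5, -7)


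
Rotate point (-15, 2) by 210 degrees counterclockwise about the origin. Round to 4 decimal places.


x' = -15*cos(210) - 2*sin(210) = 13.9904
y' = -15*sin(210) + 2*cos(210) = 5.7679

(13.9904, 5.7679)


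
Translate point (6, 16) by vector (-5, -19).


Translation: (x+dx, y+dy) = (6+-5, 16+-19) = (1, -3)

(1, -3)


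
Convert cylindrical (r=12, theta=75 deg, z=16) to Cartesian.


x = 12 * cos(75) = 3.1058
y = 12 * sin(75) = 11.5911
z = 16

(3.1058, 11.5911, 16)


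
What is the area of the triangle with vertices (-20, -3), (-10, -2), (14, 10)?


Area = |x1(y2-y3) + x2(y3-y1) + x3(y1-y2)| / 2
= |-20*(-2-10) + -10*(10--3) + 14*(-3--2)| / 2
= 48

48


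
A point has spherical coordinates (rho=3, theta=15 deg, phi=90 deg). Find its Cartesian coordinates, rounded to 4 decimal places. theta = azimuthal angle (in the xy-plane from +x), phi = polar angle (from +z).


x = 3 * sin(90) * cos(15) = 2.8978
y = 3 * sin(90) * sin(15) = 0.7765
z = 3 * cos(90) = 0

(2.8978, 0.7765, 0)


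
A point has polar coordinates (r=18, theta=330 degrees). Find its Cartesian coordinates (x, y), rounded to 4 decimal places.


x = 18 * cos(330) = 15.5885
y = 18 * sin(330) = -9

(15.5885, -9)


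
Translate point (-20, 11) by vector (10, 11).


Translation: (x+dx, y+dy) = (-20+10, 11+11) = (-10, 22)

(-10, 22)


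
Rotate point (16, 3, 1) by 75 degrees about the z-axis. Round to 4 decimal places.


x' = 16*cos(75) - 3*sin(75) = 1.2433
y' = 16*sin(75) + 3*cos(75) = 16.2313
z' = 1

(1.2433, 16.2313, 1)


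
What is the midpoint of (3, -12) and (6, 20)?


Midpoint = ((3+6)/2, (-12+20)/2) = (4.5, 4)

(4.5, 4)


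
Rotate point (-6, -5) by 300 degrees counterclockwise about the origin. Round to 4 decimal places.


x' = -6*cos(300) - -5*sin(300) = -7.3301
y' = -6*sin(300) + -5*cos(300) = 2.6962

(-7.3301, 2.6962)


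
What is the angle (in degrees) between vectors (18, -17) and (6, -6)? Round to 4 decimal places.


dot = 18*6 + -17*-6 = 210
|u| = 24.7588, |v| = 8.4853
cos(angle) = 0.9996
angle = 1.6366 degrees

1.6366 degrees


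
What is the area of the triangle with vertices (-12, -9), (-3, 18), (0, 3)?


Area = |x1(y2-y3) + x2(y3-y1) + x3(y1-y2)| / 2
= |-12*(18-3) + -3*(3--9) + 0*(-9-18)| / 2
= 108

108


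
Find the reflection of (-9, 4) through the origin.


Reflection through origin: (x, y) -> (-x, -y)
(-9, 4) -> (9, -4)

(9, -4)


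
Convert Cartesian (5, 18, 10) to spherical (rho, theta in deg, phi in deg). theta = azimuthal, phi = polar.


rho = sqrt(5^2 + 18^2 + 10^2) = 21.1896
theta = atan2(18, 5) = 74.4759 deg
phi = acos(10/21.1896) = 61.8404 deg

rho = 21.1896, theta = 74.4759 deg, phi = 61.8404 deg


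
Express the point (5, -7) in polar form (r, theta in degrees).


r = sqrt(5^2 + (-7)^2) = 8.6023
theta = atan2(-7, 5) = 305.5377 degrees

r = 8.6023, theta = 305.5377 degrees


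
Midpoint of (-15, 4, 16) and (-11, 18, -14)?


Midpoint = ((-15+-11)/2, (4+18)/2, (16+-14)/2) = (-13, 11, 1)

(-13, 11, 1)


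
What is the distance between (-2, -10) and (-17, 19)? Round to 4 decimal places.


d = sqrt((-17--2)^2 + (19--10)^2) = 32.6497

32.6497


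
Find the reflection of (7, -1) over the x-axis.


Reflection across x-axis: (x, y) -> (x, -y)
(7, -1) -> (7, 1)

(7, 1)


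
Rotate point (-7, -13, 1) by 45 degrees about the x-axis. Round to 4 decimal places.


x' = -7
y' = -13*cos(45) - 1*sin(45) = -9.8995
z' = -13*sin(45) + 1*cos(45) = -8.4853

(-7, -9.8995, -8.4853)


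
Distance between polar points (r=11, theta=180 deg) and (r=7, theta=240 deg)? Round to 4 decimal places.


d = sqrt(r1^2 + r2^2 - 2*r1*r2*cos(t2-t1))
d = sqrt(11^2 + 7^2 - 2*11*7*cos(240-180)) = 9.6437

9.6437


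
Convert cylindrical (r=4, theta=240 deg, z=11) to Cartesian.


x = 4 * cos(240) = -2
y = 4 * sin(240) = -3.4641
z = 11

(-2, -3.4641, 11)


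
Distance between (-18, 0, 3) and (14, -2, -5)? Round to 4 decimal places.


d = sqrt((14--18)^2 + (-2-0)^2 + (-5-3)^2) = 33.0454

33.0454


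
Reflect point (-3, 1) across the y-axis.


Reflection across y-axis: (x, y) -> (-x, y)
(-3, 1) -> (3, 1)

(3, 1)


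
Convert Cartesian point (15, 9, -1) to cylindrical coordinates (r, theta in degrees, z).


r = sqrt(15^2 + 9^2) = 17.4929
theta = atan2(9, 15) = 30.9638 deg
z = -1

r = 17.4929, theta = 30.9638 deg, z = -1


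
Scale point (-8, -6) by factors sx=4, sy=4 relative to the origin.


Scaling: (x*sx, y*sy) = (-8*4, -6*4) = (-32, -24)

(-32, -24)


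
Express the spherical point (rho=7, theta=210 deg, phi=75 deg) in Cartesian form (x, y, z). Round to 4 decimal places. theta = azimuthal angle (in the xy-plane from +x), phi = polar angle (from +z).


x = 7 * sin(75) * cos(210) = -5.8556
y = 7 * sin(75) * sin(210) = -3.3807
z = 7 * cos(75) = 1.8117

(-5.8556, -3.3807, 1.8117)


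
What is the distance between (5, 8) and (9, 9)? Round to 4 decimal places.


d = sqrt((9-5)^2 + (9-8)^2) = 4.1231

4.1231


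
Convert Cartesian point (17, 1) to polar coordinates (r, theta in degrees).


r = sqrt(17^2 + 1^2) = 17.0294
theta = atan2(1, 17) = 3.3665 degrees

r = 17.0294, theta = 3.3665 degrees


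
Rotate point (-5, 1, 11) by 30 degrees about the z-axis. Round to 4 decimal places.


x' = -5*cos(30) - 1*sin(30) = -4.8301
y' = -5*sin(30) + 1*cos(30) = -1.634
z' = 11

(-4.8301, -1.634, 11)


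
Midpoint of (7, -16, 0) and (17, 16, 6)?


Midpoint = ((7+17)/2, (-16+16)/2, (0+6)/2) = (12, 0, 3)

(12, 0, 3)


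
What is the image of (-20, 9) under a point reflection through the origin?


Reflection through origin: (x, y) -> (-x, -y)
(-20, 9) -> (20, -9)

(20, -9)


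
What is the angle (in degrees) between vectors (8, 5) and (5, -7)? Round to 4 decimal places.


dot = 8*5 + 5*-7 = 5
|u| = 9.434, |v| = 8.6023
cos(angle) = 0.0616
angle = 86.4677 degrees

86.4677 degrees


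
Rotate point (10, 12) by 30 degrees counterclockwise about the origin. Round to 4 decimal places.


x' = 10*cos(30) - 12*sin(30) = 2.6603
y' = 10*sin(30) + 12*cos(30) = 15.3923

(2.6603, 15.3923)


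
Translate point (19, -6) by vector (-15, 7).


Translation: (x+dx, y+dy) = (19+-15, -6+7) = (4, 1)

(4, 1)


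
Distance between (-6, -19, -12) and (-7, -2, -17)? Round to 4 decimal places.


d = sqrt((-7--6)^2 + (-2--19)^2 + (-17--12)^2) = 17.7482

17.7482


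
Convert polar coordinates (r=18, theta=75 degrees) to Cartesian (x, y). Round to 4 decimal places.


x = 18 * cos(75) = 4.6587
y = 18 * sin(75) = 17.3867

(4.6587, 17.3867)


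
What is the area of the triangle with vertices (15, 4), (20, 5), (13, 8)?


Area = |x1(y2-y3) + x2(y3-y1) + x3(y1-y2)| / 2
= |15*(5-8) + 20*(8-4) + 13*(4-5)| / 2
= 11

11


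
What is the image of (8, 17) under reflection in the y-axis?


Reflection across y-axis: (x, y) -> (-x, y)
(8, 17) -> (-8, 17)

(-8, 17)


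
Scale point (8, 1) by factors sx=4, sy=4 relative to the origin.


Scaling: (x*sx, y*sy) = (8*4, 1*4) = (32, 4)

(32, 4)


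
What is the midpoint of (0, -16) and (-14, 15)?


Midpoint = ((0+-14)/2, (-16+15)/2) = (-7, -0.5)

(-7, -0.5)


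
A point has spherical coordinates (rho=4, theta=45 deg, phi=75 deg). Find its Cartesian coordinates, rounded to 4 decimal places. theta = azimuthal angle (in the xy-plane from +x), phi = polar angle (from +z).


x = 4 * sin(75) * cos(45) = 2.7321
y = 4 * sin(75) * sin(45) = 2.7321
z = 4 * cos(75) = 1.0353

(2.7321, 2.7321, 1.0353)


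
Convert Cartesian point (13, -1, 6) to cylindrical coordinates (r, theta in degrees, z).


r = sqrt(13^2 + (-1)^2) = 13.0384
theta = atan2(-1, 13) = 355.6013 deg
z = 6

r = 13.0384, theta = 355.6013 deg, z = 6


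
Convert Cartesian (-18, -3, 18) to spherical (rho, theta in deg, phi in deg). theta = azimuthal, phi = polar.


rho = sqrt((-18)^2 + (-3)^2 + 18^2) = 25.632
theta = atan2(-3, -18) = 189.4623 deg
phi = acos(18/25.632) = 45.3924 deg

rho = 25.632, theta = 189.4623 deg, phi = 45.3924 deg


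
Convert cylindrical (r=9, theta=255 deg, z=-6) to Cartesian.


x = 9 * cos(255) = -2.3294
y = 9 * sin(255) = -8.6933
z = -6

(-2.3294, -8.6933, -6)


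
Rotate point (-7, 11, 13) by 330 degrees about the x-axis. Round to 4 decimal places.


x' = -7
y' = 11*cos(330) - 13*sin(330) = 16.0263
z' = 11*sin(330) + 13*cos(330) = 5.7583

(-7, 16.0263, 5.7583)


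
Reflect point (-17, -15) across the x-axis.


Reflection across x-axis: (x, y) -> (x, -y)
(-17, -15) -> (-17, 15)

(-17, 15)


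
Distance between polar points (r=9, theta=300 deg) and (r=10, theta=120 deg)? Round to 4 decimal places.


d = sqrt(r1^2 + r2^2 - 2*r1*r2*cos(t2-t1))
d = sqrt(9^2 + 10^2 - 2*9*10*cos(120-300)) = 19

19


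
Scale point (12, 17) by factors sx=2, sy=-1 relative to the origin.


Scaling: (x*sx, y*sy) = (12*2, 17*-1) = (24, -17)

(24, -17)


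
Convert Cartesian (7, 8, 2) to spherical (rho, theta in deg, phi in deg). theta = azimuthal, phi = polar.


rho = sqrt(7^2 + 8^2 + 2^2) = 10.8167
theta = atan2(8, 7) = 48.8141 deg
phi = acos(2/10.8167) = 79.3447 deg

rho = 10.8167, theta = 48.8141 deg, phi = 79.3447 deg


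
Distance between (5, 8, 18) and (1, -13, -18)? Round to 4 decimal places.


d = sqrt((1-5)^2 + (-13-8)^2 + (-18-18)^2) = 41.8688

41.8688


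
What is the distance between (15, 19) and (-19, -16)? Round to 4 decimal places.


d = sqrt((-19-15)^2 + (-16-19)^2) = 48.7955

48.7955


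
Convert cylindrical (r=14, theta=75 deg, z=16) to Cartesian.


x = 14 * cos(75) = 3.6235
y = 14 * sin(75) = 13.523
z = 16

(3.6235, 13.523, 16)


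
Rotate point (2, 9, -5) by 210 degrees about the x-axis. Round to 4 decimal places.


x' = 2
y' = 9*cos(210) - -5*sin(210) = -10.2942
z' = 9*sin(210) + -5*cos(210) = -0.1699

(2, -10.2942, -0.1699)


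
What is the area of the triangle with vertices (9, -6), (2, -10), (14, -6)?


Area = |x1(y2-y3) + x2(y3-y1) + x3(y1-y2)| / 2
= |9*(-10--6) + 2*(-6--6) + 14*(-6--10)| / 2
= 10

10


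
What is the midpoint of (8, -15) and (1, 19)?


Midpoint = ((8+1)/2, (-15+19)/2) = (4.5, 2)

(4.5, 2)


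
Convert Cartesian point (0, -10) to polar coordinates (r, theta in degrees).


r = sqrt(0^2 + (-10)^2) = 10
theta = atan2(-10, 0) = 270 degrees

r = 10, theta = 270 degrees


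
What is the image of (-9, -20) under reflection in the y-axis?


Reflection across y-axis: (x, y) -> (-x, y)
(-9, -20) -> (9, -20)

(9, -20)


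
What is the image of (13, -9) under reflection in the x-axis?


Reflection across x-axis: (x, y) -> (x, -y)
(13, -9) -> (13, 9)

(13, 9)


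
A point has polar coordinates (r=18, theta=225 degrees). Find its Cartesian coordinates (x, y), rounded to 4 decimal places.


x = 18 * cos(225) = -12.7279
y = 18 * sin(225) = -12.7279

(-12.7279, -12.7279)


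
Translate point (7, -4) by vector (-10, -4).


Translation: (x+dx, y+dy) = (7+-10, -4+-4) = (-3, -8)

(-3, -8)


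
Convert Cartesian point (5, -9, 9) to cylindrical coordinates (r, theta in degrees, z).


r = sqrt(5^2 + (-9)^2) = 10.2956
theta = atan2(-9, 5) = 299.0546 deg
z = 9

r = 10.2956, theta = 299.0546 deg, z = 9


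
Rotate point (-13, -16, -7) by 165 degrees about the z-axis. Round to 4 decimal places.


x' = -13*cos(165) - -16*sin(165) = 16.6981
y' = -13*sin(165) + -16*cos(165) = 12.0902
z' = -7

(16.6981, 12.0902, -7)


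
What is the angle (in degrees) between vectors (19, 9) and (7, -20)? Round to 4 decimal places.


dot = 19*7 + 9*-20 = -47
|u| = 21.0238, |v| = 21.1896
cos(angle) = -0.1055
angle = 96.0561 degrees

96.0561 degrees


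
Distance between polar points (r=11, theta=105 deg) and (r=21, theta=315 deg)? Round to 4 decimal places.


d = sqrt(r1^2 + r2^2 - 2*r1*r2*cos(t2-t1))
d = sqrt(11^2 + 21^2 - 2*11*21*cos(315-105)) = 31.0178

31.0178


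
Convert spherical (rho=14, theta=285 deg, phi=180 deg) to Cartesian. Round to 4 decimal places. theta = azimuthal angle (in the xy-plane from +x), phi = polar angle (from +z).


x = 14 * sin(180) * cos(285) = 0
y = 14 * sin(180) * sin(285) = 0
z = 14 * cos(180) = -14

(0, 0, -14)


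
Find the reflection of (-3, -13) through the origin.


Reflection through origin: (x, y) -> (-x, -y)
(-3, -13) -> (3, 13)

(3, 13)


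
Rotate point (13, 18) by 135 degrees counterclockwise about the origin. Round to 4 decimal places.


x' = 13*cos(135) - 18*sin(135) = -21.9203
y' = 13*sin(135) + 18*cos(135) = -3.5355

(-21.9203, -3.5355)


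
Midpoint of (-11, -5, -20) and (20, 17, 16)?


Midpoint = ((-11+20)/2, (-5+17)/2, (-20+16)/2) = (4.5, 6, -2)

(4.5, 6, -2)


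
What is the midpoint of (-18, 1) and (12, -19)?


Midpoint = ((-18+12)/2, (1+-19)/2) = (-3, -9)

(-3, -9)


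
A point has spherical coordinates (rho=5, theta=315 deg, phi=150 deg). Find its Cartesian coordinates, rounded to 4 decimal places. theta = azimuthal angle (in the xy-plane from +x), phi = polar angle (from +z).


x = 5 * sin(150) * cos(315) = 1.7678
y = 5 * sin(150) * sin(315) = -1.7678
z = 5 * cos(150) = -4.3301

(1.7678, -1.7678, -4.3301)


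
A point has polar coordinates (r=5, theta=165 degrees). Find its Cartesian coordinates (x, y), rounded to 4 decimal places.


x = 5 * cos(165) = -4.8296
y = 5 * sin(165) = 1.2941

(-4.8296, 1.2941)


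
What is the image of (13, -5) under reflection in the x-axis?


Reflection across x-axis: (x, y) -> (x, -y)
(13, -5) -> (13, 5)

(13, 5)


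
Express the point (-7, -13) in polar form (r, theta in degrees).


r = sqrt((-7)^2 + (-13)^2) = 14.7648
theta = atan2(-13, -7) = 241.6992 degrees

r = 14.7648, theta = 241.6992 degrees


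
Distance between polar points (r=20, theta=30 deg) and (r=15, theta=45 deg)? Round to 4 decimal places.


d = sqrt(r1^2 + r2^2 - 2*r1*r2*cos(t2-t1))
d = sqrt(20^2 + 15^2 - 2*20*15*cos(45-30)) = 6.7413

6.7413


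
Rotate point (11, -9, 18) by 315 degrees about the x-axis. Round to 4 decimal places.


x' = 11
y' = -9*cos(315) - 18*sin(315) = 6.364
z' = -9*sin(315) + 18*cos(315) = 19.0919

(11, 6.364, 19.0919)


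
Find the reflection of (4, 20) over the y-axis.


Reflection across y-axis: (x, y) -> (-x, y)
(4, 20) -> (-4, 20)

(-4, 20)


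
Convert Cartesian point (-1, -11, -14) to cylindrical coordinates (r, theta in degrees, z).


r = sqrt((-1)^2 + (-11)^2) = 11.0454
theta = atan2(-11, -1) = 264.8056 deg
z = -14

r = 11.0454, theta = 264.8056 deg, z = -14


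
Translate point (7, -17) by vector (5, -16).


Translation: (x+dx, y+dy) = (7+5, -17+-16) = (12, -33)

(12, -33)


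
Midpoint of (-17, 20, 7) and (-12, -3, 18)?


Midpoint = ((-17+-12)/2, (20+-3)/2, (7+18)/2) = (-14.5, 8.5, 12.5)

(-14.5, 8.5, 12.5)


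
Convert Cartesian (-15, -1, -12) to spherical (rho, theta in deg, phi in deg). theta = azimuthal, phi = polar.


rho = sqrt((-15)^2 + (-1)^2 + (-12)^2) = 19.2354
theta = atan2(-1, -15) = 183.8141 deg
phi = acos(-12/19.2354) = 128.5979 deg

rho = 19.2354, theta = 183.8141 deg, phi = 128.5979 deg


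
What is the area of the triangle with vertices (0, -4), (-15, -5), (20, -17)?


Area = |x1(y2-y3) + x2(y3-y1) + x3(y1-y2)| / 2
= |0*(-5--17) + -15*(-17--4) + 20*(-4--5)| / 2
= 107.5

107.5


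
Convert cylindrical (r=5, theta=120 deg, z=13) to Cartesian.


x = 5 * cos(120) = -2.5
y = 5 * sin(120) = 4.3301
z = 13

(-2.5, 4.3301, 13)


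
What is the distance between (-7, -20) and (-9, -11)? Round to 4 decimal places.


d = sqrt((-9--7)^2 + (-11--20)^2) = 9.2195

9.2195


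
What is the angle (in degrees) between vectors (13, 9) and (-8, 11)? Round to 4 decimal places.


dot = 13*-8 + 9*11 = -5
|u| = 15.8114, |v| = 13.6015
cos(angle) = -0.0232
angle = 91.3322 degrees

91.3322 degrees


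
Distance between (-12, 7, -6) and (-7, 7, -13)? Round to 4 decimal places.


d = sqrt((-7--12)^2 + (7-7)^2 + (-13--6)^2) = 8.6023

8.6023


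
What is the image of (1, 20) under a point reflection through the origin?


Reflection through origin: (x, y) -> (-x, -y)
(1, 20) -> (-1, -20)

(-1, -20)


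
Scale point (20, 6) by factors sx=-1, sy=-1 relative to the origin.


Scaling: (x*sx, y*sy) = (20*-1, 6*-1) = (-20, -6)

(-20, -6)


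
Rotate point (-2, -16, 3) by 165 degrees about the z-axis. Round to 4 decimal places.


x' = -2*cos(165) - -16*sin(165) = 6.073
y' = -2*sin(165) + -16*cos(165) = 14.9372
z' = 3

(6.073, 14.9372, 3)


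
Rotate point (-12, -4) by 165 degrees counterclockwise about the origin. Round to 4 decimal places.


x' = -12*cos(165) - -4*sin(165) = 12.6264
y' = -12*sin(165) + -4*cos(165) = 0.7579

(12.6264, 0.7579)


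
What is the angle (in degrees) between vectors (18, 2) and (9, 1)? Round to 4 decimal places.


dot = 18*9 + 2*1 = 164
|u| = 18.1108, |v| = 9.0554
cos(angle) = 1
angle = 0 degrees

0 degrees


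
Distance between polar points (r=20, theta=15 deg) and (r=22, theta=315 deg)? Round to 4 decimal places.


d = sqrt(r1^2 + r2^2 - 2*r1*r2*cos(t2-t1))
d = sqrt(20^2 + 22^2 - 2*20*22*cos(315-15)) = 21.0713

21.0713


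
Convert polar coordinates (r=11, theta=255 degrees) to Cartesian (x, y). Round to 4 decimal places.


x = 11 * cos(255) = -2.847
y = 11 * sin(255) = -10.6252

(-2.847, -10.6252)


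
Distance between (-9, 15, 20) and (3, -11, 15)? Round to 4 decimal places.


d = sqrt((3--9)^2 + (-11-15)^2 + (15-20)^2) = 29.0689

29.0689


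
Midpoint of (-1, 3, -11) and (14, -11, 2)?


Midpoint = ((-1+14)/2, (3+-11)/2, (-11+2)/2) = (6.5, -4, -4.5)

(6.5, -4, -4.5)


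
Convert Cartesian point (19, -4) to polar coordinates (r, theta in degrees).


r = sqrt(19^2 + (-4)^2) = 19.4165
theta = atan2(-4, 19) = 348.1113 degrees

r = 19.4165, theta = 348.1113 degrees


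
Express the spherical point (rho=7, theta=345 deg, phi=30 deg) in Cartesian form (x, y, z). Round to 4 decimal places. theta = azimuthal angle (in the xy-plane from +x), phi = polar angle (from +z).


x = 7 * sin(30) * cos(345) = 3.3807
y = 7 * sin(30) * sin(345) = -0.9059
z = 7 * cos(30) = 6.0622

(3.3807, -0.9059, 6.0622)


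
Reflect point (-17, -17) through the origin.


Reflection through origin: (x, y) -> (-x, -y)
(-17, -17) -> (17, 17)

(17, 17)


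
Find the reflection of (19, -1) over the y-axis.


Reflection across y-axis: (x, y) -> (-x, y)
(19, -1) -> (-19, -1)

(-19, -1)


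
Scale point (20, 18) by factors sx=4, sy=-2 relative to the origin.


Scaling: (x*sx, y*sy) = (20*4, 18*-2) = (80, -36)

(80, -36)


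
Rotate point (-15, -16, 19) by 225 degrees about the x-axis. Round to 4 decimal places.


x' = -15
y' = -16*cos(225) - 19*sin(225) = 24.7487
z' = -16*sin(225) + 19*cos(225) = -2.1213

(-15, 24.7487, -2.1213)


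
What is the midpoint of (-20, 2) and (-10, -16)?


Midpoint = ((-20+-10)/2, (2+-16)/2) = (-15, -7)

(-15, -7)


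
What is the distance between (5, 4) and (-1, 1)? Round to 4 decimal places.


d = sqrt((-1-5)^2 + (1-4)^2) = 6.7082

6.7082


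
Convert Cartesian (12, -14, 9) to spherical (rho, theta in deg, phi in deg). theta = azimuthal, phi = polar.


rho = sqrt(12^2 + (-14)^2 + 9^2) = 20.5183
theta = atan2(-14, 12) = 310.6013 deg
phi = acos(9/20.5183) = 63.9833 deg

rho = 20.5183, theta = 310.6013 deg, phi = 63.9833 deg


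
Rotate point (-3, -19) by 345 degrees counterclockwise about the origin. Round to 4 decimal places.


x' = -3*cos(345) - -19*sin(345) = -7.8153
y' = -3*sin(345) + -19*cos(345) = -17.5761

(-7.8153, -17.5761)


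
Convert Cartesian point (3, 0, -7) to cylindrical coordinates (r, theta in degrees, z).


r = sqrt(3^2 + 0^2) = 3
theta = atan2(0, 3) = 0 deg
z = -7

r = 3, theta = 0 deg, z = -7


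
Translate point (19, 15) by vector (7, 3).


Translation: (x+dx, y+dy) = (19+7, 15+3) = (26, 18)

(26, 18)


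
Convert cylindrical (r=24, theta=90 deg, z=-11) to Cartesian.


x = 24 * cos(90) = 0
y = 24 * sin(90) = 24
z = -11

(0, 24, -11)


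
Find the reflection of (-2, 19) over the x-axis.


Reflection across x-axis: (x, y) -> (x, -y)
(-2, 19) -> (-2, -19)

(-2, -19)


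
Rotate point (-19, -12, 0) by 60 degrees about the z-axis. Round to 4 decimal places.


x' = -19*cos(60) - -12*sin(60) = 0.8923
y' = -19*sin(60) + -12*cos(60) = -22.4545
z' = 0

(0.8923, -22.4545, 0)


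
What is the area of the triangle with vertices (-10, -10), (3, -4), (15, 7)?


Area = |x1(y2-y3) + x2(y3-y1) + x3(y1-y2)| / 2
= |-10*(-4-7) + 3*(7--10) + 15*(-10--4)| / 2
= 35.5

35.5


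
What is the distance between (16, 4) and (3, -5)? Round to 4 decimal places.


d = sqrt((3-16)^2 + (-5-4)^2) = 15.8114

15.8114


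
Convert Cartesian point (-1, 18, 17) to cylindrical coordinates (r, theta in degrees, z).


r = sqrt((-1)^2 + 18^2) = 18.0278
theta = atan2(18, -1) = 93.1798 deg
z = 17

r = 18.0278, theta = 93.1798 deg, z = 17


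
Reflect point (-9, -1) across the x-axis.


Reflection across x-axis: (x, y) -> (x, -y)
(-9, -1) -> (-9, 1)

(-9, 1)


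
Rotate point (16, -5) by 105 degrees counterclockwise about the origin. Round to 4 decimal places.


x' = 16*cos(105) - -5*sin(105) = 0.6885
y' = 16*sin(105) + -5*cos(105) = 16.7489

(0.6885, 16.7489)


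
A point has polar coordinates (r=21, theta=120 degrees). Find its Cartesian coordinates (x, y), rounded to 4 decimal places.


x = 21 * cos(120) = -10.5
y = 21 * sin(120) = 18.1865

(-10.5, 18.1865)


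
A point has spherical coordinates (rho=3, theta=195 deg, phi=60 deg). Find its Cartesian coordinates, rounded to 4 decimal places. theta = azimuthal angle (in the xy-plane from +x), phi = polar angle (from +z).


x = 3 * sin(60) * cos(195) = -2.5095
y = 3 * sin(60) * sin(195) = -0.6724
z = 3 * cos(60) = 1.5

(-2.5095, -0.6724, 1.5)


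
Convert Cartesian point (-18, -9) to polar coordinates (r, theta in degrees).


r = sqrt((-18)^2 + (-9)^2) = 20.1246
theta = atan2(-9, -18) = 206.5651 degrees

r = 20.1246, theta = 206.5651 degrees


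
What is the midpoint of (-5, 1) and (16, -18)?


Midpoint = ((-5+16)/2, (1+-18)/2) = (5.5, -8.5)

(5.5, -8.5)


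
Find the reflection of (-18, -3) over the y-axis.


Reflection across y-axis: (x, y) -> (-x, y)
(-18, -3) -> (18, -3)

(18, -3)


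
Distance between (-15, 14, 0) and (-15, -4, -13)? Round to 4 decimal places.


d = sqrt((-15--15)^2 + (-4-14)^2 + (-13-0)^2) = 22.2036

22.2036


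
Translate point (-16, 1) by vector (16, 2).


Translation: (x+dx, y+dy) = (-16+16, 1+2) = (0, 3)

(0, 3)


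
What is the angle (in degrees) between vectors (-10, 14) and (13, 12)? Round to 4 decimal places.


dot = -10*13 + 14*12 = 38
|u| = 17.2047, |v| = 17.6918
cos(angle) = 0.1248
angle = 82.8283 degrees

82.8283 degrees


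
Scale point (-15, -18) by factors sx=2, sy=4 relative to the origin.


Scaling: (x*sx, y*sy) = (-15*2, -18*4) = (-30, -72)

(-30, -72)


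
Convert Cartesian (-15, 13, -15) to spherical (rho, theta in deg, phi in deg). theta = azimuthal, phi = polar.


rho = sqrt((-15)^2 + 13^2 + (-15)^2) = 24.8797
theta = atan2(13, -15) = 139.0856 deg
phi = acos(-15/24.8797) = 127.0779 deg

rho = 24.8797, theta = 139.0856 deg, phi = 127.0779 deg


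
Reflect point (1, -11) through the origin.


Reflection through origin: (x, y) -> (-x, -y)
(1, -11) -> (-1, 11)

(-1, 11)


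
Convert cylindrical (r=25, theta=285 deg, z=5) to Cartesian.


x = 25 * cos(285) = 6.4705
y = 25 * sin(285) = -24.1481
z = 5

(6.4705, -24.1481, 5)


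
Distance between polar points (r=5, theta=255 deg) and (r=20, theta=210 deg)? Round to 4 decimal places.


d = sqrt(r1^2 + r2^2 - 2*r1*r2*cos(t2-t1))
d = sqrt(5^2 + 20^2 - 2*5*20*cos(210-255)) = 16.8398

16.8398


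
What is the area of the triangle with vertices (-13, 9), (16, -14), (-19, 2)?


Area = |x1(y2-y3) + x2(y3-y1) + x3(y1-y2)| / 2
= |-13*(-14-2) + 16*(2-9) + -19*(9--14)| / 2
= 170.5

170.5


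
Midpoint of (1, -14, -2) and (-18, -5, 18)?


Midpoint = ((1+-18)/2, (-14+-5)/2, (-2+18)/2) = (-8.5, -9.5, 8)

(-8.5, -9.5, 8)


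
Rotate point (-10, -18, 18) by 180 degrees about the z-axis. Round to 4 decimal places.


x' = -10*cos(180) - -18*sin(180) = 10
y' = -10*sin(180) + -18*cos(180) = 18
z' = 18

(10, 18, 18)


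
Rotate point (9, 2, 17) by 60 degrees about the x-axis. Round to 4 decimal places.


x' = 9
y' = 2*cos(60) - 17*sin(60) = -13.7224
z' = 2*sin(60) + 17*cos(60) = 10.2321

(9, -13.7224, 10.2321)


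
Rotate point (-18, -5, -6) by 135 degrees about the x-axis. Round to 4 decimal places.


x' = -18
y' = -5*cos(135) - -6*sin(135) = 7.7782
z' = -5*sin(135) + -6*cos(135) = 0.7071

(-18, 7.7782, 0.7071)


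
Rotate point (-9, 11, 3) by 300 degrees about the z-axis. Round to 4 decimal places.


x' = -9*cos(300) - 11*sin(300) = 5.0263
y' = -9*sin(300) + 11*cos(300) = 13.2942
z' = 3

(5.0263, 13.2942, 3)


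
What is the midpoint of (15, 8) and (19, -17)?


Midpoint = ((15+19)/2, (8+-17)/2) = (17, -4.5)

(17, -4.5)


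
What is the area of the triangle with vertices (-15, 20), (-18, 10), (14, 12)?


Area = |x1(y2-y3) + x2(y3-y1) + x3(y1-y2)| / 2
= |-15*(10-12) + -18*(12-20) + 14*(20-10)| / 2
= 157

157


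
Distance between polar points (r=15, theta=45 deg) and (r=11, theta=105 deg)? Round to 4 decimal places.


d = sqrt(r1^2 + r2^2 - 2*r1*r2*cos(t2-t1))
d = sqrt(15^2 + 11^2 - 2*15*11*cos(105-45)) = 13.4536

13.4536


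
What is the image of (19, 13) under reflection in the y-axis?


Reflection across y-axis: (x, y) -> (-x, y)
(19, 13) -> (-19, 13)

(-19, 13)


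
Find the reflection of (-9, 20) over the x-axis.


Reflection across x-axis: (x, y) -> (x, -y)
(-9, 20) -> (-9, -20)

(-9, -20)


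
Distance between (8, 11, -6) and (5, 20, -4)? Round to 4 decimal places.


d = sqrt((5-8)^2 + (20-11)^2 + (-4--6)^2) = 9.6954

9.6954


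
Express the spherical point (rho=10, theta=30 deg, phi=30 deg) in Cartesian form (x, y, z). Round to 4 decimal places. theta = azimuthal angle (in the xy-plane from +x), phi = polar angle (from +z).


x = 10 * sin(30) * cos(30) = 4.3301
y = 10 * sin(30) * sin(30) = 2.5
z = 10 * cos(30) = 8.6603

(4.3301, 2.5, 8.6603)


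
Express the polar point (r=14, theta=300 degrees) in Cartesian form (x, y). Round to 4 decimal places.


x = 14 * cos(300) = 7
y = 14 * sin(300) = -12.1244

(7, -12.1244)


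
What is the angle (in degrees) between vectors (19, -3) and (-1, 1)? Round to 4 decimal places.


dot = 19*-1 + -3*1 = -22
|u| = 19.2354, |v| = 1.4142
cos(angle) = -0.8087
angle = 143.9726 degrees

143.9726 degrees


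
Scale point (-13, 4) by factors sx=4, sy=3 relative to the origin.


Scaling: (x*sx, y*sy) = (-13*4, 4*3) = (-52, 12)

(-52, 12)


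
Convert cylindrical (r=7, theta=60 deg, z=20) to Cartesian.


x = 7 * cos(60) = 3.5
y = 7 * sin(60) = 6.0622
z = 20

(3.5, 6.0622, 20)


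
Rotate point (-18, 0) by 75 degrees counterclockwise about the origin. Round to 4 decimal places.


x' = -18*cos(75) - 0*sin(75) = -4.6587
y' = -18*sin(75) + 0*cos(75) = -17.3867

(-4.6587, -17.3867)


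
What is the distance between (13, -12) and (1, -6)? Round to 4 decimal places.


d = sqrt((1-13)^2 + (-6--12)^2) = 13.4164

13.4164


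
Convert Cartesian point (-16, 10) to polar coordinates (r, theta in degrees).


r = sqrt((-16)^2 + 10^2) = 18.868
theta = atan2(10, -16) = 147.9946 degrees

r = 18.868, theta = 147.9946 degrees


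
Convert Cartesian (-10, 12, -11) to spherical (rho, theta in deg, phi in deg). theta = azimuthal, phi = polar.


rho = sqrt((-10)^2 + 12^2 + (-11)^2) = 19.105
theta = atan2(12, -10) = 129.8056 deg
phi = acos(-11/19.105) = 125.1533 deg

rho = 19.105, theta = 129.8056 deg, phi = 125.1533 deg


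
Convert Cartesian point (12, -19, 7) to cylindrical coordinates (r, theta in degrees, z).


r = sqrt(12^2 + (-19)^2) = 22.4722
theta = atan2(-19, 12) = 302.2756 deg
z = 7

r = 22.4722, theta = 302.2756 deg, z = 7


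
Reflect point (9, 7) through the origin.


Reflection through origin: (x, y) -> (-x, -y)
(9, 7) -> (-9, -7)

(-9, -7)


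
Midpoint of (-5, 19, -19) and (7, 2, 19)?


Midpoint = ((-5+7)/2, (19+2)/2, (-19+19)/2) = (1, 10.5, 0)

(1, 10.5, 0)


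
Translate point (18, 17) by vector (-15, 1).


Translation: (x+dx, y+dy) = (18+-15, 17+1) = (3, 18)

(3, 18)


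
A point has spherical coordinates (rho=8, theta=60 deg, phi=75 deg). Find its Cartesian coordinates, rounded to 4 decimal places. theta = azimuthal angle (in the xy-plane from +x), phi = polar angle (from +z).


x = 8 * sin(75) * cos(60) = 3.8637
y = 8 * sin(75) * sin(60) = 6.6921
z = 8 * cos(75) = 2.0706

(3.8637, 6.6921, 2.0706)


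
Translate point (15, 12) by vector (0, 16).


Translation: (x+dx, y+dy) = (15+0, 12+16) = (15, 28)

(15, 28)


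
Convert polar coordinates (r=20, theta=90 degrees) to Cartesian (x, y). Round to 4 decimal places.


x = 20 * cos(90) = 0
y = 20 * sin(90) = 20

(0, 20)


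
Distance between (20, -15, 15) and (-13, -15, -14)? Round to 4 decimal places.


d = sqrt((-13-20)^2 + (-15--15)^2 + (-14-15)^2) = 43.9318

43.9318


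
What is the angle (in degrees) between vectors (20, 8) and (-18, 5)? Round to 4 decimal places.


dot = 20*-18 + 8*5 = -320
|u| = 21.5407, |v| = 18.6815
cos(angle) = -0.7952
angle = 142.6745 degrees

142.6745 degrees


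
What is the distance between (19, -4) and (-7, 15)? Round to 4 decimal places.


d = sqrt((-7-19)^2 + (15--4)^2) = 32.2025

32.2025


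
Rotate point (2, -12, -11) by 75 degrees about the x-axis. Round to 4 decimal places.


x' = 2
y' = -12*cos(75) - -11*sin(75) = 7.5194
z' = -12*sin(75) + -11*cos(75) = -14.4381

(2, 7.5194, -14.4381)


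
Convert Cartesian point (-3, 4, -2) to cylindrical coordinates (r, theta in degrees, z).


r = sqrt((-3)^2 + 4^2) = 5
theta = atan2(4, -3) = 126.8699 deg
z = -2

r = 5, theta = 126.8699 deg, z = -2


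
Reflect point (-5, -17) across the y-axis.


Reflection across y-axis: (x, y) -> (-x, y)
(-5, -17) -> (5, -17)

(5, -17)


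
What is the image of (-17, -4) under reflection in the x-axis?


Reflection across x-axis: (x, y) -> (x, -y)
(-17, -4) -> (-17, 4)

(-17, 4)


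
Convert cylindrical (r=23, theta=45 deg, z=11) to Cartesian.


x = 23 * cos(45) = 16.2635
y = 23 * sin(45) = 16.2635
z = 11

(16.2635, 16.2635, 11)


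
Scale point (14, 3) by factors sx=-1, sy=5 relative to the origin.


Scaling: (x*sx, y*sy) = (14*-1, 3*5) = (-14, 15)

(-14, 15)


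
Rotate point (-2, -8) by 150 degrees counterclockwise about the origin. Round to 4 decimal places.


x' = -2*cos(150) - -8*sin(150) = 5.7321
y' = -2*sin(150) + -8*cos(150) = 5.9282

(5.7321, 5.9282)


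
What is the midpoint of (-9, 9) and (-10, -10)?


Midpoint = ((-9+-10)/2, (9+-10)/2) = (-9.5, -0.5)

(-9.5, -0.5)


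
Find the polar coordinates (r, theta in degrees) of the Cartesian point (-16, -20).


r = sqrt((-16)^2 + (-20)^2) = 25.6125
theta = atan2(-20, -16) = 231.3402 degrees

r = 25.6125, theta = 231.3402 degrees


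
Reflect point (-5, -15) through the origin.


Reflection through origin: (x, y) -> (-x, -y)
(-5, -15) -> (5, 15)

(5, 15)


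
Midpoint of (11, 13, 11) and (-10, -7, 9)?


Midpoint = ((11+-10)/2, (13+-7)/2, (11+9)/2) = (0.5, 3, 10)

(0.5, 3, 10)


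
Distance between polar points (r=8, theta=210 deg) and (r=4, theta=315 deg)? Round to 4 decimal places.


d = sqrt(r1^2 + r2^2 - 2*r1*r2*cos(t2-t1))
d = sqrt(8^2 + 4^2 - 2*8*4*cos(315-210)) = 9.8267

9.8267


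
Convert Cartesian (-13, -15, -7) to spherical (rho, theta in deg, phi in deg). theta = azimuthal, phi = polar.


rho = sqrt((-13)^2 + (-15)^2 + (-7)^2) = 21.0476
theta = atan2(-15, -13) = 229.0856 deg
phi = acos(-7/21.0476) = 109.4254 deg

rho = 21.0476, theta = 229.0856 deg, phi = 109.4254 deg


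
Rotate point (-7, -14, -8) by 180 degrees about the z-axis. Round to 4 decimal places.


x' = -7*cos(180) - -14*sin(180) = 7
y' = -7*sin(180) + -14*cos(180) = 14
z' = -8

(7, 14, -8)


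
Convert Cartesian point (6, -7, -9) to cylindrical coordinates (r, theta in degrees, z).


r = sqrt(6^2 + (-7)^2) = 9.2195
theta = atan2(-7, 6) = 310.6013 deg
z = -9

r = 9.2195, theta = 310.6013 deg, z = -9


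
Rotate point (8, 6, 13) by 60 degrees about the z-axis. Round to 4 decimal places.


x' = 8*cos(60) - 6*sin(60) = -1.1962
y' = 8*sin(60) + 6*cos(60) = 9.9282
z' = 13

(-1.1962, 9.9282, 13)


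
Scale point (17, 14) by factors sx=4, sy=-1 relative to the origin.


Scaling: (x*sx, y*sy) = (17*4, 14*-1) = (68, -14)

(68, -14)


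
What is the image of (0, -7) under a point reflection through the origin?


Reflection through origin: (x, y) -> (-x, -y)
(0, -7) -> (0, 7)

(0, 7)
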